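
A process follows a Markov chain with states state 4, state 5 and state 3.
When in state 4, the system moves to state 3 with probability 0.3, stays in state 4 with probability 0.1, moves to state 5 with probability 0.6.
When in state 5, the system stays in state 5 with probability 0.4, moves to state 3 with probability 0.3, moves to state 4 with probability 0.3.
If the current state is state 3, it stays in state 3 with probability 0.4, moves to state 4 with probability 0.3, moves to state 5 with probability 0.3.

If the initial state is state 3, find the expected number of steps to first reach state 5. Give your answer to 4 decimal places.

Let t(s) be the expected number of steps to first reach state 5 from state s, with t(state 5) = 0. Conditioning on the first step:
t(state 4) = 1 + 0.1·t(state 4) + 0.3·t(state 3)
t(state 3) = 1 + 0.3·t(state 4) + 0.4·t(state 3)
Solving: t(state 4) = 2.0000, t(state 3) = 2.6667.
Expected steps from state 3 to state 5: 2.6667.

2.6667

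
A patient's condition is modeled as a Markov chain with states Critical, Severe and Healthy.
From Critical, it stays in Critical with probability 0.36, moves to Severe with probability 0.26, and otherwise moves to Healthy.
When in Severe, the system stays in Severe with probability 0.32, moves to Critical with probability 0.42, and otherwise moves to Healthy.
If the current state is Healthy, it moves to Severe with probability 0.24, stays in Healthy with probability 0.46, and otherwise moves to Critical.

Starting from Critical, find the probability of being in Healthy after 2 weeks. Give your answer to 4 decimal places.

Sum over the intermediate state after 1 week:
P = P(Critical→Critical)·P(Critical→Healthy) + P(Critical→Severe)·P(Severe→Healthy) + P(Critical→Healthy)·P(Healthy→Healthy)
  = 0.36×0.38 + 0.26×0.26 + 0.38×0.46
  = 0.1368 + 0.0676 + 0.1748 = 0.3792

0.3792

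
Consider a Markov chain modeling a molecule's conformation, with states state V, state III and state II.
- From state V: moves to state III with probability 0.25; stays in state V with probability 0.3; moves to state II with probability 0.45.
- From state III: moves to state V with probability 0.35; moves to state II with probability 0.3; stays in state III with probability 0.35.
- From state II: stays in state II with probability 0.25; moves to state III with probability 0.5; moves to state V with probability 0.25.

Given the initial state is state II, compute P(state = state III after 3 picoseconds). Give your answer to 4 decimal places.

Propagate the distribution vector 3 picoseconds from state II.
After 0 picoseconds: (0.0000, 0.0000, 1.0000)
After 1 picosecond: (0.2500, 0.5000, 0.2500)
After 2 picoseconds: (0.3125, 0.3625, 0.3250)
After 3 picoseconds: (0.3019, 0.3675, 0.3306)
P(in state III after 3 picoseconds) = 0.3675

0.3675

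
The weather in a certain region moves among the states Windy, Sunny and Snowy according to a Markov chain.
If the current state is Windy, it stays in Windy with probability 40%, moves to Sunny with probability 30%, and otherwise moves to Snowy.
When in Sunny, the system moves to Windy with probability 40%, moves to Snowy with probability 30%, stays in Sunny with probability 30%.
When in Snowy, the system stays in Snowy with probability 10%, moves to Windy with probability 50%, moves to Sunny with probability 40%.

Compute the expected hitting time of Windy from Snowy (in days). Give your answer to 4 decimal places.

2.1569

Let t(s) be the expected number of days to first reach Windy from state s, with t(Windy) = 0. Conditioning on the first day:
t(Sunny) = 1 + 0.3·t(Sunny) + 0.3·t(Snowy)
t(Snowy) = 1 + 0.4·t(Sunny) + 0.1·t(Snowy)
Solving: t(Sunny) = 2.3529, t(Snowy) = 2.1569.
Expected days from Snowy to Windy: 2.1569.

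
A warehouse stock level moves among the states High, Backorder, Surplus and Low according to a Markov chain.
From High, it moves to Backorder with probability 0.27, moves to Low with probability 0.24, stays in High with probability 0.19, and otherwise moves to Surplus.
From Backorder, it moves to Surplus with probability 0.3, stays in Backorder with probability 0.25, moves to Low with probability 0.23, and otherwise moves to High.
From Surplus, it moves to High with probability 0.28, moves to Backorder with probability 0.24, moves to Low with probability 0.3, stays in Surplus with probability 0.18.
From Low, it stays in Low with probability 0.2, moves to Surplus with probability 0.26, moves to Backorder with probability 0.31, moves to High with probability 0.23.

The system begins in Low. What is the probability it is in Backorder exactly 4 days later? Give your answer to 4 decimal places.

Propagate the distribution vector 4 days from Low.
After 0 days: (0.0000, 0.0000, 0.0000, 1.0000)
After 1 day: (0.2300, 0.3100, 0.2600, 0.2000)
After 2 days: (0.2307, 0.2640, 0.2608, 0.2445)
After 3 days: (0.2312, 0.2667, 0.2589, 0.2432)
After 4 days: (0.2310, 0.2666, 0.2592, 0.2431)
P(in Backorder after 4 days) = 0.2666

0.2666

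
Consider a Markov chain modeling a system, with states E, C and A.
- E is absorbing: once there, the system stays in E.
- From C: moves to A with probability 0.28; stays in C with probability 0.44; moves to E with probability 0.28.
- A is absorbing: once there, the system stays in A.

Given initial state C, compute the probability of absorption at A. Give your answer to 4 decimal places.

0.5000

Let h(s) be the probability of absorption at A starting from transient state s. Then h(A) = 1 and h(E) = 0. By first-step analysis:
h(C) = 0.28·0 + 0.44·h(C) + 0.28·1
Solving: h(C) = 0.5000.
Starting from C, the probability is 0.5000.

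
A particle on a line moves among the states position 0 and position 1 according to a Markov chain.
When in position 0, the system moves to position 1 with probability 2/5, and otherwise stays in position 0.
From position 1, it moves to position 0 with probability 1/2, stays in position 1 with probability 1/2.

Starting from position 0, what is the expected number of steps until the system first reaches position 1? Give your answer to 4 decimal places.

2.5000

Let t(s) be the expected number of steps to first reach position 1 from state s, with t(position 1) = 0. Conditioning on the first step:
t(position 0) = 1 + 0.6·t(position 0)
Solving: t(position 0) = 2.5000.
Expected steps from position 0 to position 1: 2.5000.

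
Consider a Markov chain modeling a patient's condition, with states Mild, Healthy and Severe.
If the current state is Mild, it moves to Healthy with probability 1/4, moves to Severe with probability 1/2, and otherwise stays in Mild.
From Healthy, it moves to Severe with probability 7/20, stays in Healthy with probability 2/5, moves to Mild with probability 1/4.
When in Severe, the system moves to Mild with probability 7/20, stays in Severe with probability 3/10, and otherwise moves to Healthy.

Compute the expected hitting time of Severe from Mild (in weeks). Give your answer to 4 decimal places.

2.1935

Let t(s) be the expected number of weeks to first reach Severe from state s, with t(Severe) = 0. Conditioning on the first week:
t(Mild) = 1 + 0.25·t(Mild) + 0.25·t(Healthy)
t(Healthy) = 1 + 0.25·t(Mild) + 0.4·t(Healthy)
Solving: t(Mild) = 2.1935, t(Healthy) = 2.5806.
Expected weeks from Mild to Severe: 2.1935.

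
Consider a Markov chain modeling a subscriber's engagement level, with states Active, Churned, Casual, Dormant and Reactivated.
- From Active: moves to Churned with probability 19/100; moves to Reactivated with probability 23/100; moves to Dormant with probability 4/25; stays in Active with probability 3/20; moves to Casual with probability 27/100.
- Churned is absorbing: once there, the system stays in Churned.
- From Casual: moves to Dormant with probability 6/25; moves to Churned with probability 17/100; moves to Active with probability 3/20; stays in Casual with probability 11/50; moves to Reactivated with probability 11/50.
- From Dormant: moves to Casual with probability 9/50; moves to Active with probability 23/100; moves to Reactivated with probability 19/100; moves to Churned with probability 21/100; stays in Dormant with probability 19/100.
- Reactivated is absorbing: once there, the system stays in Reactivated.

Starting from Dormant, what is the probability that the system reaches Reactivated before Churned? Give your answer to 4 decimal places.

Let h(s) be the probability of absorption at Reactivated starting from transient state s. Then h(Reactivated) = 1 and h(Churned) = 0. By first-step analysis:
h(Active) = 0.15·h(Active) + 0.19·0 + 0.27·h(Casual) + 0.16·h(Dormant) + 0.23·1
h(Casual) = 0.15·h(Active) + 0.17·0 + 0.22·h(Casual) + 0.24·h(Dormant) + 0.22·1
h(Dormant) = 0.23·h(Active) + 0.21·0 + 0.18·h(Casual) + 0.19·h(Dormant) + 0.19·1
Solving: h(Active) = 0.5383, h(Casual) = 0.5418, h(Dormant) = 0.5078.
Starting from Dormant, the probability is 0.5078.

0.5078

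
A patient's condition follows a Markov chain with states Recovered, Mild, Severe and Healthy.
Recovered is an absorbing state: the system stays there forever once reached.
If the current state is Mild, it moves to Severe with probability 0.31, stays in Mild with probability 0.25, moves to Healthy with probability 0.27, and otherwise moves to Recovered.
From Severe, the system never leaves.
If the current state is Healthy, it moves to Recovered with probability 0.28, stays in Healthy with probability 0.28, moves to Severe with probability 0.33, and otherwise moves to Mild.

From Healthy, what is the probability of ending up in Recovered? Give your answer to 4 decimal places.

Let h(s) be the probability of absorption at Recovered starting from transient state s. Then h(Recovered) = 1 and h(Severe) = 0. By first-step analysis:
h(Mild) = 0.17·1 + 0.25·h(Mild) + 0.31·0 + 0.27·h(Healthy)
h(Healthy) = 0.28·1 + 0.11·h(Mild) + 0.33·0 + 0.28·h(Healthy)
Solving: h(Mild) = 0.3880, h(Healthy) = 0.4482.
Starting from Healthy, the probability is 0.4482.

0.4482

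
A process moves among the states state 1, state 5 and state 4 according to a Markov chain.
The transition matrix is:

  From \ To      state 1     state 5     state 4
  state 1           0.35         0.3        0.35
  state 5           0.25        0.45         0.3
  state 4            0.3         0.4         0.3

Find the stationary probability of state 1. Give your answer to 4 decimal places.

0.2953

Let the stationary distribution be π with π = πP and π_1 + π_2 + π_3 = 1.
π_1 = 0.35·π_1 + 0.25·π_2 + 0.3·π_3
π_2 = 0.3·π_1 + 0.45·π_2 + 0.4·π_3
Solving with the normalization constraint gives π = (0.2953, 0.3900, 0.3148).
So the stationary probability of state 1 is 0.2953.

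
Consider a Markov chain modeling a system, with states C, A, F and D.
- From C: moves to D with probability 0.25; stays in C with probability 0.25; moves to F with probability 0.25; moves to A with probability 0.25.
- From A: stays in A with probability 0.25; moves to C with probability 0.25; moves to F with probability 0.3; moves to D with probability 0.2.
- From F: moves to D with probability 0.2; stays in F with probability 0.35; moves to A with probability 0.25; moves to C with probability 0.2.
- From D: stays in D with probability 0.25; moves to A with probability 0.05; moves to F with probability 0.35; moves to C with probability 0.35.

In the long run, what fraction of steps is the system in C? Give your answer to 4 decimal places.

Let the stationary distribution be π with π = πP and π_1 + π_2 + π_3 + π_4 = 1.
π_1 = 0.25·π_1 + 0.25·π_2 + 0.2·π_3 + 0.35·π_4
π_2 = 0.25·π_1 + 0.25·π_2 + 0.25·π_3 + 0.05·π_4
π_3 = 0.25·π_1 + 0.3·π_2 + 0.35·π_3 + 0.35·π_4
Solving with the normalization constraint gives π = (0.2567, 0.2052, 0.3141, 0.2240).
So the stationary probability of C is 0.2567.

0.2567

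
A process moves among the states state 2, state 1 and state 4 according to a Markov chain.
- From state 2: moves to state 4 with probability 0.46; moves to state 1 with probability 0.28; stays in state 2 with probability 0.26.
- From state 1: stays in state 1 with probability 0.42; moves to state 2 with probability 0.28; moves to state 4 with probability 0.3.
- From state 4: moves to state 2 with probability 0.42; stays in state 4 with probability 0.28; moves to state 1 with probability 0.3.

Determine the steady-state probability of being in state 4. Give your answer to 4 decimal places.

Let the stationary distribution be π with π = πP and π_1 + π_2 + π_3 = 1.
π_1 = 0.26·π_1 + 0.28·π_2 + 0.42·π_3
π_2 = 0.28·π_1 + 0.42·π_2 + 0.3·π_3
Solving with the normalization constraint gives π = (0.3218, 0.3336, 0.3446).
So the stationary probability of state 4 is 0.3446.

0.3446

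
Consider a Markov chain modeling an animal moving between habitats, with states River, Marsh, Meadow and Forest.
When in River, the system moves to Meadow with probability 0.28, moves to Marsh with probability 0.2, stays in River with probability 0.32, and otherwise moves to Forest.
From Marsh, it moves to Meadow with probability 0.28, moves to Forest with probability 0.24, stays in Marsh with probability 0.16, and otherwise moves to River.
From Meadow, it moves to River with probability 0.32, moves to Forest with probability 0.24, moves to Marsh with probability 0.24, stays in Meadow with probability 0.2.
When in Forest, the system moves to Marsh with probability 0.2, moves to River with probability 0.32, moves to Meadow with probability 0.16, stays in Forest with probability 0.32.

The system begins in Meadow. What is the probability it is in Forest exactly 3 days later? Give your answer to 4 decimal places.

0.2469

Propagate the distribution vector 3 days from Meadow.
After 0 days: (0.0000, 0.0000, 1.0000, 0.0000)
After 1 day: (0.3200, 0.2400, 0.2000, 0.2400)
After 2 days: (0.3200, 0.1984, 0.2352, 0.2464)
After 3 days: (0.3200, 0.2015, 0.2316, 0.2469)
P(in Forest after 3 days) = 0.2469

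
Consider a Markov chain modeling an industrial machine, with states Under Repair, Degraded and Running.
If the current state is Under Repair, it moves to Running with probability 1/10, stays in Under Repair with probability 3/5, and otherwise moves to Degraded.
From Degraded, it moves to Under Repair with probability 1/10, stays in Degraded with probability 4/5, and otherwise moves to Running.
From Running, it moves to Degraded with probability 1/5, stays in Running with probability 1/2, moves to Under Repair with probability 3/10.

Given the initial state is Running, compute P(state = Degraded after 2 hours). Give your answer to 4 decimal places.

0.3500

Sum over the intermediate state after 1 hour:
P = P(Running→Under Repair)·P(Under Repair→Degraded) + P(Running→Degraded)·P(Degraded→Degraded) + P(Running→Running)·P(Running→Degraded)
  = 0.3×0.3 + 0.2×0.8 + 0.5×0.2
  = 0.0900 + 0.1600 + 0.1000 = 0.3500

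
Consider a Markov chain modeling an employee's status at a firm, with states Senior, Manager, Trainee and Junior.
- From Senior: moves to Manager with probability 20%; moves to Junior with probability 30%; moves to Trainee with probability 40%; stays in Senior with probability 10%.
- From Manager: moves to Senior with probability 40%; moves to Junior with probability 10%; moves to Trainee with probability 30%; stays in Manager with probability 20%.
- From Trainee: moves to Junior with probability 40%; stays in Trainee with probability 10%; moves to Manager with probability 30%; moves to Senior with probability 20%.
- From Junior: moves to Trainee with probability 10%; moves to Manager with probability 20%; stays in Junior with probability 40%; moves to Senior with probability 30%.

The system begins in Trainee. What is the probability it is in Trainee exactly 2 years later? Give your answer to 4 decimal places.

0.2200

Propagate the distribution vector 2 years from Trainee.
After 0 years: (0.0000, 0.0000, 1.0000, 0.0000)
After 1 year: (0.2000, 0.3000, 0.1000, 0.4000)
After 2 years: (0.2800, 0.2100, 0.2200, 0.2900)
P(in Trainee after 2 years) = 0.2200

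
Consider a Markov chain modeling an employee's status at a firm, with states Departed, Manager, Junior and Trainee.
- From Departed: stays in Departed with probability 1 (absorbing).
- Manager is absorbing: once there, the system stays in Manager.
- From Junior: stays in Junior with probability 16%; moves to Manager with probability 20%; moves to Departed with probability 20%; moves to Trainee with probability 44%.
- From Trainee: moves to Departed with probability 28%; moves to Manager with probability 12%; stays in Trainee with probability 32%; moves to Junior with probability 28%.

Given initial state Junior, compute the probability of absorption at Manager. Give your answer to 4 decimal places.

Let h(s) be the probability of absorption at Manager starting from transient state s. Then h(Manager) = 1 and h(Departed) = 0. By first-step analysis:
h(Junior) = 0.2·0 + 0.2·1 + 0.16·h(Junior) + 0.44·h(Trainee)
h(Trainee) = 0.28·0 + 0.12·1 + 0.28·h(Junior) + 0.32·h(Trainee)
Solving: h(Junior) = 0.4214, h(Trainee) = 0.3500.
Starting from Junior, the probability is 0.4214.

0.4214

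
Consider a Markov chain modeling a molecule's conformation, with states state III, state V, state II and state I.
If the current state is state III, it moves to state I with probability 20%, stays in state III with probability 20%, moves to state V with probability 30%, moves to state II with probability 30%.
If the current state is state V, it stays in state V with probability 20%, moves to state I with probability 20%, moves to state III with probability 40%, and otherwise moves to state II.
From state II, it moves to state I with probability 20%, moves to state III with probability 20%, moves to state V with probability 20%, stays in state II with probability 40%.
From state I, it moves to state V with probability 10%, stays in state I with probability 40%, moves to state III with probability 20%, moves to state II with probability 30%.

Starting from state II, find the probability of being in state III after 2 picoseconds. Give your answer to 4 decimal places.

0.2400

Propagate the distribution vector 2 picoseconds from state II.
After 0 picoseconds: (0.0000, 0.0000, 1.0000, 0.0000)
After 1 picosecond: (0.2000, 0.2000, 0.4000, 0.2000)
After 2 picoseconds: (0.2400, 0.2000, 0.3200, 0.2400)
P(in state III after 2 picoseconds) = 0.2400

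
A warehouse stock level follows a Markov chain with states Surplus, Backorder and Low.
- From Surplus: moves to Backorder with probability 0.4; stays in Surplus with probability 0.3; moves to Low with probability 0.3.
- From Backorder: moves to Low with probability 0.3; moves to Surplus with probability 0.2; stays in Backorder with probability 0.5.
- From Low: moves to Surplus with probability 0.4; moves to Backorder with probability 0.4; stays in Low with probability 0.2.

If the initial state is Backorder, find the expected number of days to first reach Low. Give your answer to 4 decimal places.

3.3333

Let t(s) be the expected number of days to first reach Low from state s, with t(Low) = 0. Conditioning on the first day:
t(Surplus) = 1 + 0.3·t(Surplus) + 0.4·t(Backorder)
t(Backorder) = 1 + 0.2·t(Surplus) + 0.5·t(Backorder)
Solving: t(Surplus) = 3.3333, t(Backorder) = 3.3333.
Expected days from Backorder to Low: 3.3333.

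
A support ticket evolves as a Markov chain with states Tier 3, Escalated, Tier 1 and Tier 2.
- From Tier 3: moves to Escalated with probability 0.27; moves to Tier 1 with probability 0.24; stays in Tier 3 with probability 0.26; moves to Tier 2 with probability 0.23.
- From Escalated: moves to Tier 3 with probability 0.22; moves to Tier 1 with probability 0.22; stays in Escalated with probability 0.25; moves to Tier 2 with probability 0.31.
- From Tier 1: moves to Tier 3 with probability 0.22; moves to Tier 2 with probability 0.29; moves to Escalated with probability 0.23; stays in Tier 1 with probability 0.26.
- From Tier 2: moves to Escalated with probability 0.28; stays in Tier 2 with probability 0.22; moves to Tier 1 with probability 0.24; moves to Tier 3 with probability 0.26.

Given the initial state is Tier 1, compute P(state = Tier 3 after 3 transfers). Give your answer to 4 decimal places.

0.2401

Propagate the distribution vector 3 transfers from Tier 1.
After 0 transfers: (0.0000, 0.0000, 1.0000, 0.0000)
After 1 transfer: (0.2200, 0.2300, 0.2600, 0.2900)
After 2 transfers: (0.2404, 0.2579, 0.2406, 0.2611)
After 3 transfers: (0.2401, 0.2578, 0.2397, 0.2625)
P(in Tier 3 after 3 transfers) = 0.2401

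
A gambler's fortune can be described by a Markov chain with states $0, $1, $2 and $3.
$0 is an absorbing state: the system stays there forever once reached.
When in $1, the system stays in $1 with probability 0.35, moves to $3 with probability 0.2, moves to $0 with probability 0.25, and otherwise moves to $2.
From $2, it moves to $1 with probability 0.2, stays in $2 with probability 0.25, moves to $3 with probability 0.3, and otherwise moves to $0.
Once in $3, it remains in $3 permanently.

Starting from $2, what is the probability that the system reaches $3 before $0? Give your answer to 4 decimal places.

0.5251

Let h(s) be the probability of absorption at $3 starting from transient state s. Then h($3) = 1 and h($0) = 0. By first-step analysis:
h($1) = 0.25·0 + 0.35·h($1) + 0.2·h($2) + 0.2·1
h($2) = 0.25·0 + 0.2·h($1) + 0.25·h($2) + 0.3·1
Solving: h($1) = 0.4693, h($2) = 0.5251.
Starting from $2, the probability is 0.5251.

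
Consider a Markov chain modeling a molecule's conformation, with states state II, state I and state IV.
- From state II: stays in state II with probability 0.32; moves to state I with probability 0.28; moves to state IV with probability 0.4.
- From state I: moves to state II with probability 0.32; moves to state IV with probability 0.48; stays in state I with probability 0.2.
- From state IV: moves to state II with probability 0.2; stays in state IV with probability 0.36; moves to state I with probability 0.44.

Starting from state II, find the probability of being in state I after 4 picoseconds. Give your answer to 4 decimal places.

0.3200

Propagate the distribution vector 4 picoseconds from state II.
After 0 picoseconds: (1.0000, 0.0000, 0.0000)
After 1 picosecond: (0.3200, 0.2800, 0.4000)
After 2 picoseconds: (0.2720, 0.3216, 0.4064)
After 3 picoseconds: (0.2712, 0.3193, 0.4095)
After 4 picoseconds: (0.2709, 0.3200, 0.4092)
P(in state I after 4 picoseconds) = 0.3200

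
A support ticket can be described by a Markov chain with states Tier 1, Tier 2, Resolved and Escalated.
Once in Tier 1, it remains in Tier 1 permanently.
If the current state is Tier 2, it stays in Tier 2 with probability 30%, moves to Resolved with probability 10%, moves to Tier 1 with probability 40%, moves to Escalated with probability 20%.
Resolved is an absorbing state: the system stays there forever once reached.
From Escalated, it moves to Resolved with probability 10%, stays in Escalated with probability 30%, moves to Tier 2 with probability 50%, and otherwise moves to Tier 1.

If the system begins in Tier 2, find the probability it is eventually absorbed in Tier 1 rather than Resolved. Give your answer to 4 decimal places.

Let h(s) be the probability of absorption at Tier 1 starting from transient state s. Then h(Tier 1) = 1 and h(Resolved) = 0. By first-step analysis:
h(Tier 2) = 0.4·1 + 0.3·h(Tier 2) + 0.1·0 + 0.2·h(Escalated)
h(Escalated) = 0.1·1 + 0.5·h(Tier 2) + 0.1·0 + 0.3·h(Escalated)
Solving: h(Tier 2) = 0.7692, h(Escalated) = 0.6923.
Starting from Tier 2, the probability is 0.7692.

0.7692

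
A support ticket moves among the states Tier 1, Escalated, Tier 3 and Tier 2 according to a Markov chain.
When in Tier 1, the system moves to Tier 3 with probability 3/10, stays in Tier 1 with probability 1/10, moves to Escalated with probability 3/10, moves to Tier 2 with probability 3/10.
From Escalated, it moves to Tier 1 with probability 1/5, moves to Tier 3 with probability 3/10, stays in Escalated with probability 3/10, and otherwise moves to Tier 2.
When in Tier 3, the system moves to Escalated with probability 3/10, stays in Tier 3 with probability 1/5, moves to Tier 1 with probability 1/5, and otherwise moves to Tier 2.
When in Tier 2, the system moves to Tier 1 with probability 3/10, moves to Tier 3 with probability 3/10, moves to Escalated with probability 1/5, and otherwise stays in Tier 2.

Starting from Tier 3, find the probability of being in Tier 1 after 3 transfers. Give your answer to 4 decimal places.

Propagate the distribution vector 3 transfers from Tier 3.
After 0 transfers: (0.0000, 0.0000, 1.0000, 0.0000)
After 1 transfer: (0.2000, 0.3000, 0.2000, 0.3000)
After 2 transfers: (0.2100, 0.2700, 0.2800, 0.2400)
After 3 transfers: (0.2030, 0.2760, 0.2720, 0.2490)
P(in Tier 1 after 3 transfers) = 0.2030

0.2030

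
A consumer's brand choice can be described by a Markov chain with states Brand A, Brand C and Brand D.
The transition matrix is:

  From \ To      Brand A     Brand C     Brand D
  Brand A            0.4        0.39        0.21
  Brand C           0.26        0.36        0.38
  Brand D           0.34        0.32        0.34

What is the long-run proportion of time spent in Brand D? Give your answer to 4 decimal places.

Let the stationary distribution be π with π = πP and π_1 + π_2 + π_3 = 1.
π_1 = 0.4·π_1 + 0.26·π_2 + 0.34·π_3
π_2 = 0.39·π_1 + 0.36·π_2 + 0.32·π_3
Solving with the normalization constraint gives π = (0.3313, 0.3575, 0.3112).
So the stationary probability of Brand D is 0.3112.

0.3112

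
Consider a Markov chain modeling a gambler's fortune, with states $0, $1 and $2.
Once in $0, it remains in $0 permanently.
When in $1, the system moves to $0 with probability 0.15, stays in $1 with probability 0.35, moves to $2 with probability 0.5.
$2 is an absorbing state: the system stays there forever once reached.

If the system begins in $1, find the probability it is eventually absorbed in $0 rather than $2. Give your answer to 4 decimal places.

Let h(s) be the probability of absorption at $0 starting from transient state s. Then h($0) = 1 and h($2) = 0. By first-step analysis:
h($1) = 0.15·1 + 0.35·h($1) + 0.5·0
Solving: h($1) = 0.2308.
Starting from $1, the probability is 0.2308.

0.2308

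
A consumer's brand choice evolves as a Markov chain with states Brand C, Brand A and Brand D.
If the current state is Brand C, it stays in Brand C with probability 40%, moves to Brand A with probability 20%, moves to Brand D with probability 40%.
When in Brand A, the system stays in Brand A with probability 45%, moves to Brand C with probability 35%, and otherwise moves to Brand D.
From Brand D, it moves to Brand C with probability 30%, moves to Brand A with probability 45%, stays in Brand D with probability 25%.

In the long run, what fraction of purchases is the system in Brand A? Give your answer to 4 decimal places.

0.3616

Let the stationary distribution be π with π = πP and π_1 + π_2 + π_3 = 1.
π_1 = 0.4·π_1 + 0.35·π_2 + 0.3·π_3
π_2 = 0.2·π_1 + 0.45·π_2 + 0.45·π_3
Solving with the normalization constraint gives π = (0.3534, 0.3616, 0.2849).
So the stationary probability of Brand A is 0.3616.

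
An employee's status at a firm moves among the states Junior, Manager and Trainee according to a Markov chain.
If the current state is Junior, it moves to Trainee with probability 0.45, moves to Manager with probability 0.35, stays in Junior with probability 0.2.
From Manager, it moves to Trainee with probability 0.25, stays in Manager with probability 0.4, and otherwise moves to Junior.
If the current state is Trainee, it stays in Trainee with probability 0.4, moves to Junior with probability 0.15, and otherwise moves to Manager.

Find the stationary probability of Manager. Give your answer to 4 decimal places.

Let the stationary distribution be π with π = πP and π_1 + π_2 + π_3 = 1.
π_1 = 0.2·π_1 + 0.35·π_2 + 0.15·π_3
π_2 = 0.35·π_1 + 0.4·π_2 + 0.45·π_3
Solving with the normalization constraint gives π = (0.2432, 0.4054, 0.3514).
So the stationary probability of Manager is 0.4054.

0.4054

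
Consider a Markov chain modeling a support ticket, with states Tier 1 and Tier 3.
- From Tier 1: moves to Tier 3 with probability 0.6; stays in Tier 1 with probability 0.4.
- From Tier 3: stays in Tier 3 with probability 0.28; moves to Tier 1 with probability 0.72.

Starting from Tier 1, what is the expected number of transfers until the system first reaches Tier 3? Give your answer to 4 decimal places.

1.6667

Let t(s) be the expected number of transfers to first reach Tier 3 from state s, with t(Tier 3) = 0. Conditioning on the first transfer:
t(Tier 1) = 1 + 0.4·t(Tier 1)
Solving: t(Tier 1) = 1.6667.
Expected transfers from Tier 1 to Tier 3: 1.6667.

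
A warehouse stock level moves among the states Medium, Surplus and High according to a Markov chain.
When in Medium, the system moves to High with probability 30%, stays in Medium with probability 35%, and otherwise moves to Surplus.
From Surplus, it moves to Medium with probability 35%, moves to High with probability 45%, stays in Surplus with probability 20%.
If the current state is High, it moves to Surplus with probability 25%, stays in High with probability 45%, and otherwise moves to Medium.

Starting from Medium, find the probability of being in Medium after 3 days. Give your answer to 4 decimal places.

0.3301

Propagate the distribution vector 3 days from Medium.
After 0 days: (1.0000, 0.0000, 0.0000)
After 1 day: (0.3500, 0.3500, 0.3000)
After 2 days: (0.3350, 0.2675, 0.3975)
After 3 days: (0.3301, 0.2701, 0.3998)
P(in Medium after 3 days) = 0.3301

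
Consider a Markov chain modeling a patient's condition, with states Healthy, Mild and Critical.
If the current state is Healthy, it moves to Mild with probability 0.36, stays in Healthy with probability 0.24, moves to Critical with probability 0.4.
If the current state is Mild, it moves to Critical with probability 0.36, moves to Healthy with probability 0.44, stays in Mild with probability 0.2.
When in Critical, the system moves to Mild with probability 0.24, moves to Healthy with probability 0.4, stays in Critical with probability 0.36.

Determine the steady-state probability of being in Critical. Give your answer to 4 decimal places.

0.3742

Let the stationary distribution be π with π = πP and π_1 + π_2 + π_3 = 1.
π_1 = 0.24·π_1 + 0.44·π_2 + 0.4·π_3
π_2 = 0.36·π_1 + 0.2·π_2 + 0.24·π_3
Solving with the normalization constraint gives π = (0.3542, 0.2716, 0.3742).
So the stationary probability of Critical is 0.3742.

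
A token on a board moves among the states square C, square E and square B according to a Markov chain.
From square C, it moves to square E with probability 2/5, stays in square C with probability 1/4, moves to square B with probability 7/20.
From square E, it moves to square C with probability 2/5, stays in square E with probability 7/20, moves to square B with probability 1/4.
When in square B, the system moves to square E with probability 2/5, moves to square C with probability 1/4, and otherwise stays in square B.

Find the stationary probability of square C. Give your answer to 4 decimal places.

0.3071

Let the stationary distribution be π with π = πP and π_1 + π_2 + π_3 = 1.
π_1 = 0.25·π_1 + 0.4·π_2 + 0.25·π_3
π_2 = 0.4·π_1 + 0.35·π_2 + 0.4·π_3
Solving with the normalization constraint gives π = (0.3071, 0.3810, 0.3119).
So the stationary probability of square C is 0.3071.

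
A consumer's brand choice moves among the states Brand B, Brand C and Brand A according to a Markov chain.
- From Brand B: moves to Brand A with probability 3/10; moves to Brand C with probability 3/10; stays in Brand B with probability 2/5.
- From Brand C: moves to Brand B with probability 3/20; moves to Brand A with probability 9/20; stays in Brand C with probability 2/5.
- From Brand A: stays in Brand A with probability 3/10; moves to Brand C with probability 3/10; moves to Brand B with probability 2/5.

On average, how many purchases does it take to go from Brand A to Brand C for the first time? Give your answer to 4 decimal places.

3.3333

Let t(s) be the expected number of purchases to first reach Brand C from state s, with t(Brand C) = 0. Conditioning on the first purchase:
t(Brand B) = 1 + 0.4·t(Brand B) + 0.3·t(Brand A)
t(Brand A) = 1 + 0.4·t(Brand B) + 0.3·t(Brand A)
Solving: t(Brand B) = 3.3333, t(Brand A) = 3.3333.
Expected purchases from Brand A to Brand C: 3.3333.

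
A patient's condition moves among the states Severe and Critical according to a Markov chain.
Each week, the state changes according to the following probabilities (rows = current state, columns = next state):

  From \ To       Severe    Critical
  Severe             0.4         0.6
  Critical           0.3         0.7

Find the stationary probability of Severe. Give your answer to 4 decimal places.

Let the stationary distribution be π with π = πP and π_1 + π_2 = 1.
π_1 = 0.4·π_1 + 0.3·π_2
Solving with the normalization constraint gives π = (0.3333, 0.6667).
So the stationary probability of Severe is 0.3333.

0.3333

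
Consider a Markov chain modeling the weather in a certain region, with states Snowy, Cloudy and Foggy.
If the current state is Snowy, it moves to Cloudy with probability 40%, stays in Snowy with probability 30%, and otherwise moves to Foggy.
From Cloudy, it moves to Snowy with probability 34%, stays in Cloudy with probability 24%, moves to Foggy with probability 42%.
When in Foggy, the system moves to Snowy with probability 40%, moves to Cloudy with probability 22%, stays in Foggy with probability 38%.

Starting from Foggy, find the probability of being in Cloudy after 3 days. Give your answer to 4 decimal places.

Propagate the distribution vector 3 days from Foggy.
After 0 days: (0.0000, 0.0000, 1.0000)
After 1 day: (0.4000, 0.2200, 0.3800)
After 2 days: (0.3468, 0.2964, 0.3568)
After 3 days: (0.3475, 0.2884, 0.3641)
P(in Cloudy after 3 days) = 0.2884

0.2884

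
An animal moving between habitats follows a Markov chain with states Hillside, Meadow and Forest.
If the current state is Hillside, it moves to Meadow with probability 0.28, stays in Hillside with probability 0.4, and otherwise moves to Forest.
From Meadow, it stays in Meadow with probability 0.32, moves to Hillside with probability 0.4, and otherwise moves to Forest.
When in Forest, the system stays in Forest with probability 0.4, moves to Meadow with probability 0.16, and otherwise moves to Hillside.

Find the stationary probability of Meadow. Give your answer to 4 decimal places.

0.2495

Let the stationary distribution be π with π = πP and π_1 + π_2 + π_3 = 1.
π_1 = 0.4·π_1 + 0.4·π_2 + 0.44·π_3
π_2 = 0.28·π_1 + 0.32·π_2 + 0.16·π_3
Solving with the normalization constraint gives π = (0.4135, 0.2495, 0.3370).
So the stationary probability of Meadow is 0.2495.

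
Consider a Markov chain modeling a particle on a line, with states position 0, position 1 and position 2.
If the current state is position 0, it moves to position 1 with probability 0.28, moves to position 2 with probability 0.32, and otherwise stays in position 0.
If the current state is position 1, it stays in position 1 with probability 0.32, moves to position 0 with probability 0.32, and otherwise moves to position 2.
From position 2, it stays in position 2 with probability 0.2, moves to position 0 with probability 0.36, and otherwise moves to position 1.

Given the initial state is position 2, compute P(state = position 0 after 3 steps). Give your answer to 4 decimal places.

0.3611

Propagate the distribution vector 3 steps from position 2.
After 0 steps: (0.0000, 0.0000, 1.0000)
After 1 step: (0.3600, 0.4400, 0.2000)
After 2 steps: (0.3568, 0.3296, 0.3136)
After 3 steps: (0.3611, 0.3434, 0.2956)
P(in position 0 after 3 steps) = 0.3611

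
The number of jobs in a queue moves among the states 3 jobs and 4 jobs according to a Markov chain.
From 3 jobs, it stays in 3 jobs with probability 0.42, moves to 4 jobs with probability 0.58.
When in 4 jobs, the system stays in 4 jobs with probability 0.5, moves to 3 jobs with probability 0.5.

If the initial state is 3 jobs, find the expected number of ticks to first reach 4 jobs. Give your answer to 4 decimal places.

1.7241

Let t(s) be the expected number of ticks to first reach 4 jobs from state s, with t(4 jobs) = 0. Conditioning on the first tick:
t(3 jobs) = 1 + 0.42·t(3 jobs)
Solving: t(3 jobs) = 1.7241.
Expected ticks from 3 jobs to 4 jobs: 1.7241.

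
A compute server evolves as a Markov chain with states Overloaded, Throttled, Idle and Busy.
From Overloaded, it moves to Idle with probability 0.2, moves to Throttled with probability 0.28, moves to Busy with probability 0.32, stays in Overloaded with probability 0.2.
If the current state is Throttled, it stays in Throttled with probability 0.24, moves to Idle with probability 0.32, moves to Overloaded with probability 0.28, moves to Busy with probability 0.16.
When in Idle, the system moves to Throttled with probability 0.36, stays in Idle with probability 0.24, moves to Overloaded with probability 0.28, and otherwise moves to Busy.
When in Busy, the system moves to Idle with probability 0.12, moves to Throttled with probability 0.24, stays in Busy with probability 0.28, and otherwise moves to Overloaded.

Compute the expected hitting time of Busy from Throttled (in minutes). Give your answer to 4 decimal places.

5.2416

Let t(s) be the expected number of minutes to first reach Busy from state s, with t(Busy) = 0. Conditioning on the first minute:
t(Overloaded) = 1 + 0.2·t(Overloaded) + 0.28·t(Throttled) + 0.2·t(Idle)
t(Throttled) = 1 + 0.28·t(Overloaded) + 0.24·t(Throttled) + 0.32·t(Idle)
t(Idle) = 1 + 0.28·t(Overloaded) + 0.36·t(Throttled) + 0.24·t(Idle)
Solving: t(Overloaded) = 4.4435, t(Throttled) = 5.2416, t(Idle) = 5.4357.
Expected minutes from Throttled to Busy: 5.2416.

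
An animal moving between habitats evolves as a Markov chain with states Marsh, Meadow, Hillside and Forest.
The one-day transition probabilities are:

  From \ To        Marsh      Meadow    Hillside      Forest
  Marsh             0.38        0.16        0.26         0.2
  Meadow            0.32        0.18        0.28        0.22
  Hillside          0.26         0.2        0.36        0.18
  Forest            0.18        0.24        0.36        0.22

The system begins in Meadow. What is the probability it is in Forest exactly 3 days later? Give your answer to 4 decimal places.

Propagate the distribution vector 3 days from Meadow.
After 0 days: (0.0000, 1.0000, 0.0000, 0.0000)
After 1 day: (0.3200, 0.1800, 0.2800, 0.2200)
After 2 days: (0.2916, 0.1924, 0.3136, 0.2024)
After 3 days: (0.2903, 0.1926, 0.3154, 0.2016)
P(in Forest after 3 days) = 0.2016

0.2016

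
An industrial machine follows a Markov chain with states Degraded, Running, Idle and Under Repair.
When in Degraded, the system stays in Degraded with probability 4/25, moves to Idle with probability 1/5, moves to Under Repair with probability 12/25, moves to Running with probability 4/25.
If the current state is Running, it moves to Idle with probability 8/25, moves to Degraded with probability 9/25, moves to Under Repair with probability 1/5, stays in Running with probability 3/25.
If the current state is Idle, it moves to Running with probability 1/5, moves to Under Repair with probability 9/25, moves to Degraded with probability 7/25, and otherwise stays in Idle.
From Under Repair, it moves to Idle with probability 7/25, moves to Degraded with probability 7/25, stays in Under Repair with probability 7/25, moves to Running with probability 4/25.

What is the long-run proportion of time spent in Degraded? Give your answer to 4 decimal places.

0.2616

Let the stationary distribution be π with π = πP and π_1 + π_2 + π_3 + π_4 = 1.
π_1 = 0.16·π_1 + 0.36·π_2 + 0.28·π_3 + 0.28·π_4
π_2 = 0.16·π_1 + 0.12·π_2 + 0.2·π_3 + 0.16·π_4
π_3 = 0.2·π_1 + 0.32·π_2 + 0.16·π_3 + 0.28·π_4
Solving with the normalization constraint gives π = (0.2616, 0.1630, 0.2371, 0.3383).
So the stationary probability of Degraded is 0.2616.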